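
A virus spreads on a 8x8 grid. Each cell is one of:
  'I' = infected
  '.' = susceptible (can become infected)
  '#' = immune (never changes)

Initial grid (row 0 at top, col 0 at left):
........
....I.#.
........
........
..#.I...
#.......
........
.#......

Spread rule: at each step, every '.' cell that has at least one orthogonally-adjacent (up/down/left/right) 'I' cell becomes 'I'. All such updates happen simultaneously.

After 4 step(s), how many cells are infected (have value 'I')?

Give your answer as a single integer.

Answer: 47

Derivation:
Step 0 (initial): 2 infected
Step 1: +8 new -> 10 infected
Step 2: +11 new -> 21 infected
Step 3: +13 new -> 34 infected
Step 4: +13 new -> 47 infected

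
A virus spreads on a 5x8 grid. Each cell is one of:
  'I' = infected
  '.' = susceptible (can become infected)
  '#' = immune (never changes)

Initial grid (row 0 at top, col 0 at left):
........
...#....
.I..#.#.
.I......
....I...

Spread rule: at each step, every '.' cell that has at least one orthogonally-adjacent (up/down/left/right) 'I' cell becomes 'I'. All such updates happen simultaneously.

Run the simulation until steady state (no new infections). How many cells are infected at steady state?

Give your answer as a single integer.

Answer: 37

Derivation:
Step 0 (initial): 3 infected
Step 1: +9 new -> 12 infected
Step 2: +9 new -> 21 infected
Step 3: +5 new -> 26 infected
Step 4: +3 new -> 29 infected
Step 5: +5 new -> 34 infected
Step 6: +2 new -> 36 infected
Step 7: +1 new -> 37 infected
Step 8: +0 new -> 37 infected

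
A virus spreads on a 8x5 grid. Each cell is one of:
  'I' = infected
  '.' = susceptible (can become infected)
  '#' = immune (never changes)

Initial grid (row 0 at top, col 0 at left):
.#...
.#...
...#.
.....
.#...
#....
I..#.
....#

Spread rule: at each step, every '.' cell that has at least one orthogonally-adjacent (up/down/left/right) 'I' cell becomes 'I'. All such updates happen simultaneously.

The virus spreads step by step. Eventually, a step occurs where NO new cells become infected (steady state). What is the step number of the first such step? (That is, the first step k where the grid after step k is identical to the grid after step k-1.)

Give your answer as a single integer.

Answer: 11

Derivation:
Step 0 (initial): 1 infected
Step 1: +2 new -> 3 infected
Step 2: +3 new -> 6 infected
Step 3: +2 new -> 8 infected
Step 4: +3 new -> 11 infected
Step 5: +3 new -> 14 infected
Step 6: +5 new -> 19 infected
Step 7: +4 new -> 23 infected
Step 8: +5 new -> 28 infected
Step 9: +3 new -> 31 infected
Step 10: +2 new -> 33 infected
Step 11: +0 new -> 33 infected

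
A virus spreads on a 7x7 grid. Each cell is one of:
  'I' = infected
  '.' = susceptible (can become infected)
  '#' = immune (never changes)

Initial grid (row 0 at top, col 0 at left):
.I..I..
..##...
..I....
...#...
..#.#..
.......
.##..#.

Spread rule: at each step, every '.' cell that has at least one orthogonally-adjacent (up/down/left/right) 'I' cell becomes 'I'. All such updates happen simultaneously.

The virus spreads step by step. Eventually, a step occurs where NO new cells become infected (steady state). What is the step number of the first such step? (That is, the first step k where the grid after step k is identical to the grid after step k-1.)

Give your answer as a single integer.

Answer: 9

Derivation:
Step 0 (initial): 3 infected
Step 1: +9 new -> 12 infected
Step 2: +6 new -> 18 infected
Step 3: +5 new -> 23 infected
Step 4: +4 new -> 27 infected
Step 5: +4 new -> 31 infected
Step 6: +4 new -> 35 infected
Step 7: +4 new -> 39 infected
Step 8: +2 new -> 41 infected
Step 9: +0 new -> 41 infected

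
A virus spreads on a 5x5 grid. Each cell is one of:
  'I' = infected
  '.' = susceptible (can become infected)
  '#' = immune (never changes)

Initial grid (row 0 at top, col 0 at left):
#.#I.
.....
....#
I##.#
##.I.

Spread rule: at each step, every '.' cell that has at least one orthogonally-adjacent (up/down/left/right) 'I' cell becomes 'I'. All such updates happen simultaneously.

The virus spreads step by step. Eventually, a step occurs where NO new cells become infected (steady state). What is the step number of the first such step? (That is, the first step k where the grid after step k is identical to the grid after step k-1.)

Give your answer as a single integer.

Step 0 (initial): 3 infected
Step 1: +6 new -> 9 infected
Step 2: +5 new -> 14 infected
Step 3: +2 new -> 16 infected
Step 4: +1 new -> 17 infected
Step 5: +0 new -> 17 infected

Answer: 5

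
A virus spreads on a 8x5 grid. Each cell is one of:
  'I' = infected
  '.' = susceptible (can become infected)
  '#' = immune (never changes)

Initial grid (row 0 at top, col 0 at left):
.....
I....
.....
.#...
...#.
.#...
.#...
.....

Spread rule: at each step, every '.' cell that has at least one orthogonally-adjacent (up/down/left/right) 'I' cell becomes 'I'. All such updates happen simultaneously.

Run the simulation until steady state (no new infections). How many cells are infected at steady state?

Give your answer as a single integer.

Step 0 (initial): 1 infected
Step 1: +3 new -> 4 infected
Step 2: +4 new -> 8 infected
Step 3: +4 new -> 12 infected
Step 4: +6 new -> 18 infected
Step 5: +5 new -> 23 infected
Step 6: +3 new -> 26 infected
Step 7: +4 new -> 30 infected
Step 8: +3 new -> 33 infected
Step 9: +2 new -> 35 infected
Step 10: +1 new -> 36 infected
Step 11: +0 new -> 36 infected

Answer: 36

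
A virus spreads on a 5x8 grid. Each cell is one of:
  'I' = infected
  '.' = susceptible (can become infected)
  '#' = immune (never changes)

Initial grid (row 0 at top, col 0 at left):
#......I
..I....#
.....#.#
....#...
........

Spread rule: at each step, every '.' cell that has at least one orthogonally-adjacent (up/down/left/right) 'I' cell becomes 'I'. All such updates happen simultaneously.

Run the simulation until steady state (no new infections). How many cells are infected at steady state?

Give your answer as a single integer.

Step 0 (initial): 2 infected
Step 1: +5 new -> 7 infected
Step 2: +9 new -> 16 infected
Step 3: +8 new -> 24 infected
Step 4: +4 new -> 28 infected
Step 5: +5 new -> 33 infected
Step 6: +2 new -> 35 infected
Step 7: +0 new -> 35 infected

Answer: 35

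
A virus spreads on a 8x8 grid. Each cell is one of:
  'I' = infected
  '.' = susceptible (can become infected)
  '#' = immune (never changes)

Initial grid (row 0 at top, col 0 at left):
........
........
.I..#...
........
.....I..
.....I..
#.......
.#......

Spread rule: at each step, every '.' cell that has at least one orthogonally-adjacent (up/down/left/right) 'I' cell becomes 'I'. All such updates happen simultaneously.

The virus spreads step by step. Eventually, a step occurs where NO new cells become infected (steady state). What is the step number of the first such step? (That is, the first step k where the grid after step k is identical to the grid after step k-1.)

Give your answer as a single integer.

Answer: 7

Derivation:
Step 0 (initial): 3 infected
Step 1: +10 new -> 13 infected
Step 2: +17 new -> 30 infected
Step 3: +15 new -> 45 infected
Step 4: +10 new -> 55 infected
Step 5: +4 new -> 59 infected
Step 6: +1 new -> 60 infected
Step 7: +0 new -> 60 infected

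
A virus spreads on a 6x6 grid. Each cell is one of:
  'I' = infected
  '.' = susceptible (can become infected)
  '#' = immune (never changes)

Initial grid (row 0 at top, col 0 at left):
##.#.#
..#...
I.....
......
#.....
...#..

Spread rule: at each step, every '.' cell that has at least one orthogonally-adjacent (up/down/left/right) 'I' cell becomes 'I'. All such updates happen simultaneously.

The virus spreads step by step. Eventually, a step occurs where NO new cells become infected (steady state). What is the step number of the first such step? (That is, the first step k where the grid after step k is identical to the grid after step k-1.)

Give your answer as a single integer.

Step 0 (initial): 1 infected
Step 1: +3 new -> 4 infected
Step 2: +3 new -> 7 infected
Step 3: +3 new -> 10 infected
Step 4: +5 new -> 15 infected
Step 5: +6 new -> 21 infected
Step 6: +4 new -> 25 infected
Step 7: +2 new -> 27 infected
Step 8: +1 new -> 28 infected
Step 9: +0 new -> 28 infected

Answer: 9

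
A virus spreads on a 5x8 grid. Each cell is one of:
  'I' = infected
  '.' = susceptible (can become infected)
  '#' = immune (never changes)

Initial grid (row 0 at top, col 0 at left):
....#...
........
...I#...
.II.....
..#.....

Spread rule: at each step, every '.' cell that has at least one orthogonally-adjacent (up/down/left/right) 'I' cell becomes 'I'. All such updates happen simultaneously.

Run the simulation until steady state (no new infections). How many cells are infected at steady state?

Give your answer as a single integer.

Step 0 (initial): 3 infected
Step 1: +6 new -> 9 infected
Step 2: +8 new -> 17 infected
Step 3: +6 new -> 23 infected
Step 4: +6 new -> 29 infected
Step 5: +5 new -> 34 infected
Step 6: +3 new -> 37 infected
Step 7: +0 new -> 37 infected

Answer: 37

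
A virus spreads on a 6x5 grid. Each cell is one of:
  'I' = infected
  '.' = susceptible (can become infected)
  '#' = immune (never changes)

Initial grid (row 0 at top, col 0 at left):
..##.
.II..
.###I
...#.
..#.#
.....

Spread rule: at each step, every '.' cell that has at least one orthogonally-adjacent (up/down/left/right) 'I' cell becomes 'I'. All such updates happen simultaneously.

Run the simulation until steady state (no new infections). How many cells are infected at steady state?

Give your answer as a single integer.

Step 0 (initial): 3 infected
Step 1: +5 new -> 8 infected
Step 2: +3 new -> 11 infected
Step 3: +1 new -> 12 infected
Step 4: +2 new -> 14 infected
Step 5: +3 new -> 17 infected
Step 6: +1 new -> 18 infected
Step 7: +1 new -> 19 infected
Step 8: +1 new -> 20 infected
Step 9: +2 new -> 22 infected
Step 10: +0 new -> 22 infected

Answer: 22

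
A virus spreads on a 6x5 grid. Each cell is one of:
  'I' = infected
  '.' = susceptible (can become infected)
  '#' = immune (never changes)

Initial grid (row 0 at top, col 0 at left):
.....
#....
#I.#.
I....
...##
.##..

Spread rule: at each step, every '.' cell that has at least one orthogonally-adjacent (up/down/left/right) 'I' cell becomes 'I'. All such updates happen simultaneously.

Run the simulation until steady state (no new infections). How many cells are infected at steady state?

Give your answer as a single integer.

Answer: 21

Derivation:
Step 0 (initial): 2 infected
Step 1: +4 new -> 6 infected
Step 2: +5 new -> 11 infected
Step 3: +5 new -> 16 infected
Step 4: +3 new -> 19 infected
Step 5: +2 new -> 21 infected
Step 6: +0 new -> 21 infected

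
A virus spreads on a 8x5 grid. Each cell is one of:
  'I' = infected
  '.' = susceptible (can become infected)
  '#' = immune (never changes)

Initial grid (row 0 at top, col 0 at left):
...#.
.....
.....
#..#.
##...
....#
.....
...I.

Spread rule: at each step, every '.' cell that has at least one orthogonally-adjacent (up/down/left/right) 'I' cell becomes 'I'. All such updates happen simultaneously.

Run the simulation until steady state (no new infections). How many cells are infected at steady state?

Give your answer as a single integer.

Step 0 (initial): 1 infected
Step 1: +3 new -> 4 infected
Step 2: +4 new -> 8 infected
Step 3: +4 new -> 12 infected
Step 4: +4 new -> 16 infected
Step 5: +3 new -> 19 infected
Step 6: +3 new -> 22 infected
Step 7: +4 new -> 26 infected
Step 8: +5 new -> 31 infected
Step 9: +2 new -> 33 infected
Step 10: +1 new -> 34 infected
Step 11: +0 new -> 34 infected

Answer: 34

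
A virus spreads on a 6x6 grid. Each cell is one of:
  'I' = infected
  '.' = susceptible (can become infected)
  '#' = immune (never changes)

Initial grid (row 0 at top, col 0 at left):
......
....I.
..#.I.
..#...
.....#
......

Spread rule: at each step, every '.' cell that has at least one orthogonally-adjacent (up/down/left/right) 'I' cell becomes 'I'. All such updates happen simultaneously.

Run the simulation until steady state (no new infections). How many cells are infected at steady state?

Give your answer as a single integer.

Step 0 (initial): 2 infected
Step 1: +6 new -> 8 infected
Step 2: +6 new -> 14 infected
Step 3: +4 new -> 18 infected
Step 4: +6 new -> 24 infected
Step 5: +5 new -> 29 infected
Step 6: +3 new -> 32 infected
Step 7: +1 new -> 33 infected
Step 8: +0 new -> 33 infected

Answer: 33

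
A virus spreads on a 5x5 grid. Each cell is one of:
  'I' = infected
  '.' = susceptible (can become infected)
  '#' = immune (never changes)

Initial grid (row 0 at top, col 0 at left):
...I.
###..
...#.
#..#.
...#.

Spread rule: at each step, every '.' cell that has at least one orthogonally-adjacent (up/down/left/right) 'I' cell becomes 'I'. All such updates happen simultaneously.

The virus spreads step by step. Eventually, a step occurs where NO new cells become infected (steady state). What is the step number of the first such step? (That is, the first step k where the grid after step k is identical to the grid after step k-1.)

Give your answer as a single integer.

Answer: 6

Derivation:
Step 0 (initial): 1 infected
Step 1: +3 new -> 4 infected
Step 2: +2 new -> 6 infected
Step 3: +2 new -> 8 infected
Step 4: +1 new -> 9 infected
Step 5: +1 new -> 10 infected
Step 6: +0 new -> 10 infected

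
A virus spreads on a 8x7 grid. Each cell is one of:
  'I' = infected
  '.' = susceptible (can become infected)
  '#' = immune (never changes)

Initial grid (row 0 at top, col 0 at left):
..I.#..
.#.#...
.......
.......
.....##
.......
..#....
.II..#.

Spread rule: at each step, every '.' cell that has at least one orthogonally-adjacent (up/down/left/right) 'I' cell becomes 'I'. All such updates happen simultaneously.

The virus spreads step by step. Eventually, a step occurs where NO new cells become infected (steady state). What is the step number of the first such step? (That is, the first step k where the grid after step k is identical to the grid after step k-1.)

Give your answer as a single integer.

Step 0 (initial): 3 infected
Step 1: +6 new -> 9 infected
Step 2: +6 new -> 15 infected
Step 3: +9 new -> 24 infected
Step 4: +9 new -> 33 infected
Step 5: +7 new -> 40 infected
Step 6: +5 new -> 45 infected
Step 7: +3 new -> 48 infected
Step 8: +1 new -> 49 infected
Step 9: +0 new -> 49 infected

Answer: 9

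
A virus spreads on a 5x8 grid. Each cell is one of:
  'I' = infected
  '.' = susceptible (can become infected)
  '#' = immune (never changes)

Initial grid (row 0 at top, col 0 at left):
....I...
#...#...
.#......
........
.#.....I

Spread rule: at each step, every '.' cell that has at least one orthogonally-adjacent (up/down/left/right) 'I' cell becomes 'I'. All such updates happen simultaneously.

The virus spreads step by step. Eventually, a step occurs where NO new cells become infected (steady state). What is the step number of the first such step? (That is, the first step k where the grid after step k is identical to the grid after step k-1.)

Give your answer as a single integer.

Answer: 9

Derivation:
Step 0 (initial): 2 infected
Step 1: +4 new -> 6 infected
Step 2: +7 new -> 13 infected
Step 3: +10 new -> 23 infected
Step 4: +7 new -> 30 infected
Step 5: +2 new -> 32 infected
Step 6: +1 new -> 33 infected
Step 7: +1 new -> 34 infected
Step 8: +2 new -> 36 infected
Step 9: +0 new -> 36 infected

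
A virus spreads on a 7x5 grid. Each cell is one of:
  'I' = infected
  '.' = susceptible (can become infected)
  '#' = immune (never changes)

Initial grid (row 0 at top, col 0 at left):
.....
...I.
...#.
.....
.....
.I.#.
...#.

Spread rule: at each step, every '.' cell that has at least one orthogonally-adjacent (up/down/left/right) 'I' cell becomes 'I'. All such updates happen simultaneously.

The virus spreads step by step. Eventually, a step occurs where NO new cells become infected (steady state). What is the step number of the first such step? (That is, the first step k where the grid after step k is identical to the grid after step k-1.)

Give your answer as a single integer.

Answer: 7

Derivation:
Step 0 (initial): 2 infected
Step 1: +7 new -> 9 infected
Step 2: +10 new -> 19 infected
Step 3: +7 new -> 26 infected
Step 4: +4 new -> 30 infected
Step 5: +1 new -> 31 infected
Step 6: +1 new -> 32 infected
Step 7: +0 new -> 32 infected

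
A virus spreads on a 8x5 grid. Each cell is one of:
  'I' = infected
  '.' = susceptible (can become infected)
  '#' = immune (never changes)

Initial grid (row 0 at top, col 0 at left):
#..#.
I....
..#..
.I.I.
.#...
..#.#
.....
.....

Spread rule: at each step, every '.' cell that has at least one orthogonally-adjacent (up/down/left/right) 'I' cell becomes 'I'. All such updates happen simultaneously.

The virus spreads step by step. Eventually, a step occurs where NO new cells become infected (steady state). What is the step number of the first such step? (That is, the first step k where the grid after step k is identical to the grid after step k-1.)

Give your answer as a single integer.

Step 0 (initial): 3 infected
Step 1: +8 new -> 11 infected
Step 2: +8 new -> 19 infected
Step 3: +4 new -> 23 infected
Step 4: +6 new -> 29 infected
Step 5: +4 new -> 33 infected
Step 6: +1 new -> 34 infected
Step 7: +0 new -> 34 infected

Answer: 7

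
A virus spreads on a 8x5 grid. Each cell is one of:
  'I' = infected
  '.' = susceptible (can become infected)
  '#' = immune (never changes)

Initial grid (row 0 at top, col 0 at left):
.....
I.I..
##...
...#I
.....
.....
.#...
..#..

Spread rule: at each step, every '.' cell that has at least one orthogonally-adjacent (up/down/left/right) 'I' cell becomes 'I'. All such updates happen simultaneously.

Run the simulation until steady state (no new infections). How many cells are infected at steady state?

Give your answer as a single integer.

Answer: 35

Derivation:
Step 0 (initial): 3 infected
Step 1: +7 new -> 10 infected
Step 2: +7 new -> 17 infected
Step 3: +5 new -> 22 infected
Step 4: +5 new -> 27 infected
Step 5: +4 new -> 31 infected
Step 6: +1 new -> 32 infected
Step 7: +1 new -> 33 infected
Step 8: +1 new -> 34 infected
Step 9: +1 new -> 35 infected
Step 10: +0 new -> 35 infected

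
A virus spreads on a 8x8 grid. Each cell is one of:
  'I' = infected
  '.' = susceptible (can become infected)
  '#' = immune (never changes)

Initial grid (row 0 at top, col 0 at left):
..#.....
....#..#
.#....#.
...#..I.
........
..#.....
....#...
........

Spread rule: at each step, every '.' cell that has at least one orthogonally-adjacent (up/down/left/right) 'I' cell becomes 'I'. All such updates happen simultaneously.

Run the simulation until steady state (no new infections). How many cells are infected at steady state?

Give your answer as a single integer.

Step 0 (initial): 1 infected
Step 1: +3 new -> 4 infected
Step 2: +6 new -> 10 infected
Step 3: +6 new -> 16 infected
Step 4: +8 new -> 24 infected
Step 5: +8 new -> 32 infected
Step 6: +7 new -> 39 infected
Step 7: +6 new -> 45 infected
Step 8: +6 new -> 51 infected
Step 9: +4 new -> 55 infected
Step 10: +1 new -> 56 infected
Step 11: +0 new -> 56 infected

Answer: 56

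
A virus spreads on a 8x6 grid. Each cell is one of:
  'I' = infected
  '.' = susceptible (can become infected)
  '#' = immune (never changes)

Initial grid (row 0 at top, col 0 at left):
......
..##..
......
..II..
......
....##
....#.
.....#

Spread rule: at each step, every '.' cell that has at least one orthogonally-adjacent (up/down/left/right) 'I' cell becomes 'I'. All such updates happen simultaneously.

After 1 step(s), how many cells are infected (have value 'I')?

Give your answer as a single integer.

Answer: 8

Derivation:
Step 0 (initial): 2 infected
Step 1: +6 new -> 8 infected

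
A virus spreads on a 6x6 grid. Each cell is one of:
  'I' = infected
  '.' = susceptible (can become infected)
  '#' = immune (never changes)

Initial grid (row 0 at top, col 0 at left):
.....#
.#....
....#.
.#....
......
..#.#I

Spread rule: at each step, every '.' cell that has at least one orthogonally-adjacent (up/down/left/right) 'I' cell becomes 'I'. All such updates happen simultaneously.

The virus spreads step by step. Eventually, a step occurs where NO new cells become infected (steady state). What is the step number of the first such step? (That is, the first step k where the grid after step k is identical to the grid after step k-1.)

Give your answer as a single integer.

Answer: 11

Derivation:
Step 0 (initial): 1 infected
Step 1: +1 new -> 2 infected
Step 2: +2 new -> 4 infected
Step 3: +3 new -> 7 infected
Step 4: +4 new -> 11 infected
Step 5: +4 new -> 15 infected
Step 6: +5 new -> 20 infected
Step 7: +5 new -> 25 infected
Step 8: +2 new -> 27 infected
Step 9: +2 new -> 29 infected
Step 10: +1 new -> 30 infected
Step 11: +0 new -> 30 infected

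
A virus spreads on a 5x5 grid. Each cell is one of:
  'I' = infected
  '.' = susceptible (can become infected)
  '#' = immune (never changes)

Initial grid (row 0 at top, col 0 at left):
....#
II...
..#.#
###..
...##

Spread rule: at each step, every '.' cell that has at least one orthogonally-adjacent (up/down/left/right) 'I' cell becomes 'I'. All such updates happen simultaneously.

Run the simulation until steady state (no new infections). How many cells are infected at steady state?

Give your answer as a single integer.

Step 0 (initial): 2 infected
Step 1: +5 new -> 7 infected
Step 2: +2 new -> 9 infected
Step 3: +3 new -> 12 infected
Step 4: +1 new -> 13 infected
Step 5: +1 new -> 14 infected
Step 6: +0 new -> 14 infected

Answer: 14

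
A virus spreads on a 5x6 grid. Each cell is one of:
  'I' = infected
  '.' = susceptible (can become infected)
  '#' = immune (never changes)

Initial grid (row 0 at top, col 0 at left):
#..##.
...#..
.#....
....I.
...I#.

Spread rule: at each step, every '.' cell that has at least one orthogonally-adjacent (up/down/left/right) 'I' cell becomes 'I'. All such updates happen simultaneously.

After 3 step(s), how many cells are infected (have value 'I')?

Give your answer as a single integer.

Step 0 (initial): 2 infected
Step 1: +4 new -> 6 infected
Step 2: +6 new -> 12 infected
Step 3: +4 new -> 16 infected

Answer: 16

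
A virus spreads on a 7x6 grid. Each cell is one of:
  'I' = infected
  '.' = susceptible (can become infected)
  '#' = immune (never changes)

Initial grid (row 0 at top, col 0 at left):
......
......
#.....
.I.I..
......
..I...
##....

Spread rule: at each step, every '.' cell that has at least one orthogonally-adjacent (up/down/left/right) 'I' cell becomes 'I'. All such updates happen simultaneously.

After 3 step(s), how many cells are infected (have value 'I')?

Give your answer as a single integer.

Step 0 (initial): 3 infected
Step 1: +11 new -> 14 infected
Step 2: +10 new -> 24 infected
Step 3: +9 new -> 33 infected

Answer: 33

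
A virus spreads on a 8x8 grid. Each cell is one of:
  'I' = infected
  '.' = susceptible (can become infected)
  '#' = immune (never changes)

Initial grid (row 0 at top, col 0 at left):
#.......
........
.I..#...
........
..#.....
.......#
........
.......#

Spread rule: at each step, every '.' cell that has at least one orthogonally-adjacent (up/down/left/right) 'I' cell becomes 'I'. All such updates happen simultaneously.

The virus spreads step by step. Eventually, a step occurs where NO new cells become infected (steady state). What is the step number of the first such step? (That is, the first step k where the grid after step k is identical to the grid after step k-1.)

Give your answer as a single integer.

Step 0 (initial): 1 infected
Step 1: +4 new -> 5 infected
Step 2: +7 new -> 12 infected
Step 3: +5 new -> 17 infected
Step 4: +7 new -> 24 infected
Step 5: +8 new -> 32 infected
Step 6: +9 new -> 41 infected
Step 7: +8 new -> 49 infected
Step 8: +6 new -> 55 infected
Step 9: +2 new -> 57 infected
Step 10: +2 new -> 59 infected
Step 11: +0 new -> 59 infected

Answer: 11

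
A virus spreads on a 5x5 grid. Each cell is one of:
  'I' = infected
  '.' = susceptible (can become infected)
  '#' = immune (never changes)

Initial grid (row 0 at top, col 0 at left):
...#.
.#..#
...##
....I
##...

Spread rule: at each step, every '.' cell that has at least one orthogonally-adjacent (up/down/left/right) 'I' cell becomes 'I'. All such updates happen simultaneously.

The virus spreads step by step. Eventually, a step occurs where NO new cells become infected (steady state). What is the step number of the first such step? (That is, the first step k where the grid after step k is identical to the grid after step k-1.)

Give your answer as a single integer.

Answer: 8

Derivation:
Step 0 (initial): 1 infected
Step 1: +2 new -> 3 infected
Step 2: +2 new -> 5 infected
Step 3: +3 new -> 8 infected
Step 4: +3 new -> 11 infected
Step 5: +3 new -> 14 infected
Step 6: +2 new -> 16 infected
Step 7: +1 new -> 17 infected
Step 8: +0 new -> 17 infected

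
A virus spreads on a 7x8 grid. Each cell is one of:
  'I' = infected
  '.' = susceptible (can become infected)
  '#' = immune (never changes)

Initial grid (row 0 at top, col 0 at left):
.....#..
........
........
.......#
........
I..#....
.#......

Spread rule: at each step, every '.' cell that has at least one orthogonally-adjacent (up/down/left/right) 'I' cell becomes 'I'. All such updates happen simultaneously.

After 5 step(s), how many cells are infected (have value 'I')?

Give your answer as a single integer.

Step 0 (initial): 1 infected
Step 1: +3 new -> 4 infected
Step 2: +3 new -> 7 infected
Step 3: +4 new -> 11 infected
Step 4: +5 new -> 16 infected
Step 5: +6 new -> 22 infected

Answer: 22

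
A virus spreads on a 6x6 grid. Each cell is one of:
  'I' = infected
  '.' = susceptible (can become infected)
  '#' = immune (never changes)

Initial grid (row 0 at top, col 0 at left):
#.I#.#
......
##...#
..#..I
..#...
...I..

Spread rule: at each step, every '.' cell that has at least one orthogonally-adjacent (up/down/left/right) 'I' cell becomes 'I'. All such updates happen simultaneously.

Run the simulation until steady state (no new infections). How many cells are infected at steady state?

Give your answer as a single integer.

Step 0 (initial): 3 infected
Step 1: +7 new -> 10 infected
Step 2: +8 new -> 18 infected
Step 3: +5 new -> 23 infected
Step 4: +4 new -> 27 infected
Step 5: +1 new -> 28 infected
Step 6: +0 new -> 28 infected

Answer: 28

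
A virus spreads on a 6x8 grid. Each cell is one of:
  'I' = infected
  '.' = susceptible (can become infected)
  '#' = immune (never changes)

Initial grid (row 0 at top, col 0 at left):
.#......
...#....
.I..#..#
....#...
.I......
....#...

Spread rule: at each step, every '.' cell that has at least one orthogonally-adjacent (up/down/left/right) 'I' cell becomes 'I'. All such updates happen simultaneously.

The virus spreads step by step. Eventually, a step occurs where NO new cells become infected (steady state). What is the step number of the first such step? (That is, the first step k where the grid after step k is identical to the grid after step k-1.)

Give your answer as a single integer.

Step 0 (initial): 2 infected
Step 1: +7 new -> 9 infected
Step 2: +8 new -> 17 infected
Step 3: +5 new -> 22 infected
Step 4: +2 new -> 24 infected
Step 5: +4 new -> 28 infected
Step 6: +6 new -> 34 infected
Step 7: +5 new -> 39 infected
Step 8: +2 new -> 41 infected
Step 9: +1 new -> 42 infected
Step 10: +0 new -> 42 infected

Answer: 10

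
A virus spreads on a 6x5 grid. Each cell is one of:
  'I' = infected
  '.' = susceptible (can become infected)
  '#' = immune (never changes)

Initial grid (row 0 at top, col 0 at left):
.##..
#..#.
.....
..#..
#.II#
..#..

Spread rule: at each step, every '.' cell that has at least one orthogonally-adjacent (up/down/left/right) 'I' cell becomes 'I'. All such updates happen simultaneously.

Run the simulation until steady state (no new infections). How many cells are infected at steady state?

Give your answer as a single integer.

Answer: 21

Derivation:
Step 0 (initial): 2 infected
Step 1: +3 new -> 5 infected
Step 2: +5 new -> 10 infected
Step 3: +5 new -> 15 infected
Step 4: +4 new -> 19 infected
Step 5: +1 new -> 20 infected
Step 6: +1 new -> 21 infected
Step 7: +0 new -> 21 infected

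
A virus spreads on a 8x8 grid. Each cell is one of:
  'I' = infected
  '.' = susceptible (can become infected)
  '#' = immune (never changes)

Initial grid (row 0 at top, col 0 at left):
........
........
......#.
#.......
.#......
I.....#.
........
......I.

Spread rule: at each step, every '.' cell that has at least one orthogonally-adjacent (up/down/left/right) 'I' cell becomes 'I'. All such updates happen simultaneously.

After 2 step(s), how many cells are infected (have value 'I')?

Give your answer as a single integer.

Answer: 14

Derivation:
Step 0 (initial): 2 infected
Step 1: +6 new -> 8 infected
Step 2: +6 new -> 14 infected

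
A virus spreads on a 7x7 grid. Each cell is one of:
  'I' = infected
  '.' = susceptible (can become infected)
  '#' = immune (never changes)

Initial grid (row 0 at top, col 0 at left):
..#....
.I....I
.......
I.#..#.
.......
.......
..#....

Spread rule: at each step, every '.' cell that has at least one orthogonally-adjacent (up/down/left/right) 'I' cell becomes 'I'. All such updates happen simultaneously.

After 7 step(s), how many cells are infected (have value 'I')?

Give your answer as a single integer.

Step 0 (initial): 3 infected
Step 1: +10 new -> 13 infected
Step 2: +9 new -> 22 infected
Step 3: +8 new -> 30 infected
Step 4: +7 new -> 37 infected
Step 5: +4 new -> 41 infected
Step 6: +3 new -> 44 infected
Step 7: +1 new -> 45 infected

Answer: 45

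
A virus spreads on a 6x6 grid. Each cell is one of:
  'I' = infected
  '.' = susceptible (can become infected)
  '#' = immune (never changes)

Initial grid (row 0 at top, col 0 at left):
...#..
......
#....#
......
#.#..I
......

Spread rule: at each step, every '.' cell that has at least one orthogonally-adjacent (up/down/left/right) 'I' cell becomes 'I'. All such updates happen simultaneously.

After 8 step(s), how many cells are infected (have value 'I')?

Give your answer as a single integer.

Answer: 30

Derivation:
Step 0 (initial): 1 infected
Step 1: +3 new -> 4 infected
Step 2: +3 new -> 7 infected
Step 3: +3 new -> 10 infected
Step 4: +4 new -> 14 infected
Step 5: +6 new -> 20 infected
Step 6: +6 new -> 26 infected
Step 7: +2 new -> 28 infected
Step 8: +2 new -> 30 infected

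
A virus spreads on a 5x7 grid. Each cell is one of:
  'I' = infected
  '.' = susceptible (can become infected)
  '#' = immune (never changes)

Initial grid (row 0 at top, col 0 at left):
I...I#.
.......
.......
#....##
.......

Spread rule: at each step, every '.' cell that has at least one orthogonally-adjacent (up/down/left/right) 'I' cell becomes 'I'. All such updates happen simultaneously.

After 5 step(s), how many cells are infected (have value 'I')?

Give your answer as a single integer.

Answer: 28

Derivation:
Step 0 (initial): 2 infected
Step 1: +4 new -> 6 infected
Step 2: +6 new -> 12 infected
Step 3: +6 new -> 18 infected
Step 4: +6 new -> 24 infected
Step 5: +4 new -> 28 infected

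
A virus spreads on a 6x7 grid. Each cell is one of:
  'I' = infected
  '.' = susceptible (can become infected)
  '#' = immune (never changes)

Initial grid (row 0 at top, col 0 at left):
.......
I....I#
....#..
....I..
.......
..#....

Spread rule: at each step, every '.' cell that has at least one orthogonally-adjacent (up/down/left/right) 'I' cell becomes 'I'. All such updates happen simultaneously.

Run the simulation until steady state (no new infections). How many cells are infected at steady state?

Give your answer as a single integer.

Step 0 (initial): 3 infected
Step 1: +9 new -> 12 infected
Step 2: +14 new -> 26 infected
Step 3: +9 new -> 35 infected
Step 4: +3 new -> 38 infected
Step 5: +1 new -> 39 infected
Step 6: +0 new -> 39 infected

Answer: 39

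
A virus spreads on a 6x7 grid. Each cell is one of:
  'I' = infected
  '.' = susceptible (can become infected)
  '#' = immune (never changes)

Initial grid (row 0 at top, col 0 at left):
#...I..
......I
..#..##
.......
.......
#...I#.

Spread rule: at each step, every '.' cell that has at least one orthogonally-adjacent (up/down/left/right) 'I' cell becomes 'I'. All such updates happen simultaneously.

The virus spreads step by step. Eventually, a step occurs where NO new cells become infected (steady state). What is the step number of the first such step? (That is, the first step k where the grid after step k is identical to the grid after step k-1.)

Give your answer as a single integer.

Step 0 (initial): 3 infected
Step 1: +7 new -> 10 infected
Step 2: +7 new -> 17 infected
Step 3: +8 new -> 25 infected
Step 4: +5 new -> 30 infected
Step 5: +4 new -> 34 infected
Step 6: +2 new -> 36 infected
Step 7: +0 new -> 36 infected

Answer: 7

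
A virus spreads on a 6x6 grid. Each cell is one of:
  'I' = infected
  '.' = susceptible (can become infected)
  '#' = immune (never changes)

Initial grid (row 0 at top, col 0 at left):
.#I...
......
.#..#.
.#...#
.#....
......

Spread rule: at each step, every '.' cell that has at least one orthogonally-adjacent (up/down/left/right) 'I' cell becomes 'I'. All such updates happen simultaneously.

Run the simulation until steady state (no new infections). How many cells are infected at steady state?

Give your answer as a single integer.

Answer: 30

Derivation:
Step 0 (initial): 1 infected
Step 1: +2 new -> 3 infected
Step 2: +4 new -> 7 infected
Step 3: +5 new -> 12 infected
Step 4: +5 new -> 17 infected
Step 5: +5 new -> 22 infected
Step 6: +4 new -> 26 infected
Step 7: +3 new -> 29 infected
Step 8: +1 new -> 30 infected
Step 9: +0 new -> 30 infected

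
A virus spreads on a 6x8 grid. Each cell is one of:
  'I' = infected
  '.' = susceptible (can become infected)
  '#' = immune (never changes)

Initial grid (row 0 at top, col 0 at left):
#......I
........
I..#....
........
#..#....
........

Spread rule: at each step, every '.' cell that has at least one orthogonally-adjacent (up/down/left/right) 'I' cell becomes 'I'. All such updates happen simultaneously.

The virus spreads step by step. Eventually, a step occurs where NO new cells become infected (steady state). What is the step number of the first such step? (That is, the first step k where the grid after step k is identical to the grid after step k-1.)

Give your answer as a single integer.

Step 0 (initial): 2 infected
Step 1: +5 new -> 7 infected
Step 2: +6 new -> 13 infected
Step 3: +8 new -> 21 infected
Step 4: +10 new -> 31 infected
Step 5: +7 new -> 38 infected
Step 6: +4 new -> 42 infected
Step 7: +2 new -> 44 infected
Step 8: +0 new -> 44 infected

Answer: 8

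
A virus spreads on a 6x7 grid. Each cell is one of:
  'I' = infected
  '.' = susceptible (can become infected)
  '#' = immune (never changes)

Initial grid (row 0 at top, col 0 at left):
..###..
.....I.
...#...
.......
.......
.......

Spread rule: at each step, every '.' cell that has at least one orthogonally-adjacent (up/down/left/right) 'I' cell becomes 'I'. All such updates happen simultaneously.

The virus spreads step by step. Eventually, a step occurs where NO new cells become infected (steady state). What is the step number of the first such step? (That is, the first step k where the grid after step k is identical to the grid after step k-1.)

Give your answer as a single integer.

Answer: 10

Derivation:
Step 0 (initial): 1 infected
Step 1: +4 new -> 5 infected
Step 2: +5 new -> 10 infected
Step 3: +4 new -> 14 infected
Step 4: +6 new -> 20 infected
Step 5: +7 new -> 27 infected
Step 6: +5 new -> 32 infected
Step 7: +3 new -> 35 infected
Step 8: +2 new -> 37 infected
Step 9: +1 new -> 38 infected
Step 10: +0 new -> 38 infected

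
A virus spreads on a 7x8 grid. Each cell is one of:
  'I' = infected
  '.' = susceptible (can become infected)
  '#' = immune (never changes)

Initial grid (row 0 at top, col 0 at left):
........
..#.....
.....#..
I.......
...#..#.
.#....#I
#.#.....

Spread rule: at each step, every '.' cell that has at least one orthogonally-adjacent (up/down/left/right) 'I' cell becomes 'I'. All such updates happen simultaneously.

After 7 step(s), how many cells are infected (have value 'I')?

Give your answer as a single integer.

Step 0 (initial): 2 infected
Step 1: +5 new -> 7 infected
Step 2: +7 new -> 14 infected
Step 3: +8 new -> 22 infected
Step 4: +9 new -> 31 infected
Step 5: +10 new -> 41 infected
Step 6: +4 new -> 45 infected
Step 7: +2 new -> 47 infected

Answer: 47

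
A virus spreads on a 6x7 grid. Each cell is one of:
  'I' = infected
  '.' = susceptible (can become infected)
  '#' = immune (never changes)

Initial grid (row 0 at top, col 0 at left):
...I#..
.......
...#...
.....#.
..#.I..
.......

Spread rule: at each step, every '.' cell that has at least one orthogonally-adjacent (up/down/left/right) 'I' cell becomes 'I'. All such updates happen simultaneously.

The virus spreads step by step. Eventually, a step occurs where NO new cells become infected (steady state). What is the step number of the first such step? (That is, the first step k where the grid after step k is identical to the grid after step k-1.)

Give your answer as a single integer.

Step 0 (initial): 2 infected
Step 1: +6 new -> 8 infected
Step 2: +8 new -> 16 infected
Step 3: +9 new -> 25 infected
Step 4: +7 new -> 32 infected
Step 5: +5 new -> 37 infected
Step 6: +1 new -> 38 infected
Step 7: +0 new -> 38 infected

Answer: 7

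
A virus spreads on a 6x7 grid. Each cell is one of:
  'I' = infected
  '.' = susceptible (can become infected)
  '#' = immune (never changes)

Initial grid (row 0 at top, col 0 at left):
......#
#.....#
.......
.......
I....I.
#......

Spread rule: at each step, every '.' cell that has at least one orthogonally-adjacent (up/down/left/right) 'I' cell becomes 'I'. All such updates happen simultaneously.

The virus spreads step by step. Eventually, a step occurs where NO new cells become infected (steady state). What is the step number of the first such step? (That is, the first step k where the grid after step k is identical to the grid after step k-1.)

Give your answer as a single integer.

Step 0 (initial): 2 infected
Step 1: +6 new -> 8 infected
Step 2: +10 new -> 18 infected
Step 3: +8 new -> 26 infected
Step 4: +5 new -> 31 infected
Step 5: +4 new -> 35 infected
Step 6: +3 new -> 38 infected
Step 7: +0 new -> 38 infected

Answer: 7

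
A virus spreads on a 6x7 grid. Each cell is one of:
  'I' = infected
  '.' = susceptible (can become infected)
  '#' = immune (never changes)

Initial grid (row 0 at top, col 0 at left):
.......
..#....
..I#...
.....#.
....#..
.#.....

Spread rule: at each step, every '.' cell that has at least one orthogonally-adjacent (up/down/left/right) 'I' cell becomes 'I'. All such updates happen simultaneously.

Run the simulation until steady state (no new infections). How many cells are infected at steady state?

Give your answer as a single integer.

Step 0 (initial): 1 infected
Step 1: +2 new -> 3 infected
Step 2: +5 new -> 8 infected
Step 3: +7 new -> 15 infected
Step 4: +5 new -> 20 infected
Step 5: +5 new -> 25 infected
Step 6: +5 new -> 30 infected
Step 7: +5 new -> 35 infected
Step 8: +2 new -> 37 infected
Step 9: +0 new -> 37 infected

Answer: 37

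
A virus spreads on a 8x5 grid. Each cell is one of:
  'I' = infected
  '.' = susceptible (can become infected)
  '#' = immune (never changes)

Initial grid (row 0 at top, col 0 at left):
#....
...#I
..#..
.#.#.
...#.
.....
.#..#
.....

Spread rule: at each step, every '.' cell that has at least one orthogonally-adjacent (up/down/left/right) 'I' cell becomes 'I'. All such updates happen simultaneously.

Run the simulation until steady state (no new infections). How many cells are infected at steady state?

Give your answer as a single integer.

Step 0 (initial): 1 infected
Step 1: +2 new -> 3 infected
Step 2: +3 new -> 6 infected
Step 3: +2 new -> 8 infected
Step 4: +3 new -> 11 infected
Step 5: +2 new -> 13 infected
Step 6: +4 new -> 17 infected
Step 7: +5 new -> 22 infected
Step 8: +6 new -> 28 infected
Step 9: +3 new -> 31 infected
Step 10: +1 new -> 32 infected
Step 11: +0 new -> 32 infected

Answer: 32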